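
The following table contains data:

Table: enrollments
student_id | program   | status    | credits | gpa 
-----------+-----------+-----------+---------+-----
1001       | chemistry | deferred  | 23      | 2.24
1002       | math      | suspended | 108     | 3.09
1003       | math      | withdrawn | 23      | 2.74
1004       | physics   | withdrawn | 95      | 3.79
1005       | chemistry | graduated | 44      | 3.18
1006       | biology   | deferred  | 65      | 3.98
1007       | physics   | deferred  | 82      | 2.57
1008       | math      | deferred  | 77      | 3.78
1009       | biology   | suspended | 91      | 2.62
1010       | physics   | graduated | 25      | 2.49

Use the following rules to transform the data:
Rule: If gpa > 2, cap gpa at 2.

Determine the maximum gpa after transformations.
2

Step 1: Original maximum gpa = 3.98
Step 2: Apply cap at 2
Step 3: 10 records had gpa > 2 and were capped
Step 4: Maximum after transformation = 2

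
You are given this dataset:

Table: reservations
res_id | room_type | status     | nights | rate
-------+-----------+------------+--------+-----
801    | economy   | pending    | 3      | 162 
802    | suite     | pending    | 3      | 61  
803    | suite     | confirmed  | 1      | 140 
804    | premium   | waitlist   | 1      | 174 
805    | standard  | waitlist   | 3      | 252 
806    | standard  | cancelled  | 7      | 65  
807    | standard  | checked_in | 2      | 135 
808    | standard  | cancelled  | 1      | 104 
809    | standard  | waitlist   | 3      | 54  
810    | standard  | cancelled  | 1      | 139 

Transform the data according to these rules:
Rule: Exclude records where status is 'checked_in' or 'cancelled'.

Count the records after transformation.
6

Step 1: Count records to exclude
  - 1 (checked_in) + 3 (cancelled) = 4 records
Step 2: Total records: 10
Step 3: Remaining = 10 - 4 = 6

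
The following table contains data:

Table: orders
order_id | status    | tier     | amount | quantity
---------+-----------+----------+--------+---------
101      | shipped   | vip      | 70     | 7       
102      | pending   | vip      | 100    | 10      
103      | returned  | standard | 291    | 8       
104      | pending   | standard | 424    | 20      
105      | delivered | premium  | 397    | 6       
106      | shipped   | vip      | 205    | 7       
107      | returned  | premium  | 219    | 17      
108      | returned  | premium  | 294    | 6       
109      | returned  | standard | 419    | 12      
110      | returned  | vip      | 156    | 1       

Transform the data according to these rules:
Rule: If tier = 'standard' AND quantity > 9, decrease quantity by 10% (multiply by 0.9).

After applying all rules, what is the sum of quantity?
90.8

Step 1: Find records where tier = 'standard' AND quantity > 9
Step 2: 2 records match, summing to 32
Step 3: After multiplier: 32 × 0.9 = 28.8
Step 4: Unaffected records sum: 62
Step 5: Final sum = 28.8 + 62 = 90.8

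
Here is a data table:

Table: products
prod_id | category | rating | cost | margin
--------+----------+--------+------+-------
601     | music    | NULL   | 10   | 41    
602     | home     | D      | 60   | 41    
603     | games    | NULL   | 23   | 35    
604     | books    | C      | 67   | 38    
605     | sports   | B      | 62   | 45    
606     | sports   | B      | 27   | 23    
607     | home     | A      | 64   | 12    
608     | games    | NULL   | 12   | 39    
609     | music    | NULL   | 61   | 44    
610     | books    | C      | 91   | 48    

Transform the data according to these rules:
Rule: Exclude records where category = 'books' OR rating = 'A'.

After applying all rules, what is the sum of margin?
268

Step 1: Find records where category = 'books' OR rating = 'A'
Step 2: 3 records match, summing to 98
Step 3: Original sum: 366
Step 4: Remaining sum = 366 - 98 = 268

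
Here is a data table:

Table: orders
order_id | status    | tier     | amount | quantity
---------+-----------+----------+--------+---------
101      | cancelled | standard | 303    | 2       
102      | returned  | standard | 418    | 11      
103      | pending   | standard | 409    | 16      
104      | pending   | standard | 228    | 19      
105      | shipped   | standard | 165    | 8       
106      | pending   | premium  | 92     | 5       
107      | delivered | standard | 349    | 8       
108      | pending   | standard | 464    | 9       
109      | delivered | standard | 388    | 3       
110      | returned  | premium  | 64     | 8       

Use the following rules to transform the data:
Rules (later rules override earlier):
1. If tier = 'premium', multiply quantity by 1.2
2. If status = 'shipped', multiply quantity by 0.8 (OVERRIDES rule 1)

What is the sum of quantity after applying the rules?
90.0

Step 1: Rule 2 takes priority for records with status = 'shipped'
  - 1 records: 8 × 0.8 = 6.4
Step 2: Rule 1 applies to remaining records with tier = 'premium'
  - 2 records: 13 × 1.2 = 15.6
Step 3: Other records unchanged: 68
Step 4: Final sum = 6.4 + 15.6 + 68 = 90.0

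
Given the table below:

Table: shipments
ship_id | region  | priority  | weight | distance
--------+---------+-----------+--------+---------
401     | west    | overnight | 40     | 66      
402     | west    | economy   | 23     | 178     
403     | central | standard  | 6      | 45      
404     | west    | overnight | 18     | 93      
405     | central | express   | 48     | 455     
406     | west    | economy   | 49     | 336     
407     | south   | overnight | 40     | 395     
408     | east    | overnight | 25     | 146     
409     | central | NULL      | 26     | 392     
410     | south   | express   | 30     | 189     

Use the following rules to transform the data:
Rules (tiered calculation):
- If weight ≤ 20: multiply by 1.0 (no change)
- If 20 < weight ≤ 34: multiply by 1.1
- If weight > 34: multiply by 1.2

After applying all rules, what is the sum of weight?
350.8

Step 1: Tier 1 (weight ≤ 20): 2 records, sum = 24 × 1.0 = 24.0
Step 2: Tier 2 (20 < weight ≤ 34): 4 records, sum = 104 × 1.1 = 114.4
Step 3: Tier 3 (weight > 34): 4 records, sum = 177 × 1.2 = 212.4
Step 4: Final sum = 24.0 + 114.4 + 212.4 = 350.8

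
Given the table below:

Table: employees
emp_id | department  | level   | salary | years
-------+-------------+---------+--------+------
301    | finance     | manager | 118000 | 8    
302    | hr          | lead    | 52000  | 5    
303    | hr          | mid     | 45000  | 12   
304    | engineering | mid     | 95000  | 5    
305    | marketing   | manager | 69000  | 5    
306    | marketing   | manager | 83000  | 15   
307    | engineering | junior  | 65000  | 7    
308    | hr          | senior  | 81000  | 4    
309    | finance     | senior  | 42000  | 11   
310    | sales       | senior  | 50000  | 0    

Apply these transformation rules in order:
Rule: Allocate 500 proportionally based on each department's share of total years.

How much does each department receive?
engineering: 83.33, finance: 131.94, hr: 145.83, marketing: 138.89, sales: 0.0

Step 1: Calculate total years = 72
Step 2: Calculate each department's proportion:
  engineering: 12/72 = 16.67% → 83.33
  finance: 19/72 = 26.39% → 131.94
  hr: 21/72 = 29.17% → 145.83
  marketing: 20/72 = 27.78% → 138.89
  sales: 0/72 = 0.00% → 0.0
Step 3: Verify: sum of allocations ≈ 500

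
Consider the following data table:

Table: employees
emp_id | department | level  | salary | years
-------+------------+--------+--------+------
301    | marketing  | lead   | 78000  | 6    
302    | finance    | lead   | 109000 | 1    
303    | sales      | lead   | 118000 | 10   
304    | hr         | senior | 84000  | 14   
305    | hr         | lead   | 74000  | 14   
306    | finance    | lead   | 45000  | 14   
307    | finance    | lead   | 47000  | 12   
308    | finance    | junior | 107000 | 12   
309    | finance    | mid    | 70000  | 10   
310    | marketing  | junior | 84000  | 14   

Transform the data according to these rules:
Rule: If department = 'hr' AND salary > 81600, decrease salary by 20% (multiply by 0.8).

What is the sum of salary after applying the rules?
799200.0

Step 1: Find records where department = 'hr' AND salary > 81600
Step 2: 1 records match, summing to 84000
Step 3: After multiplier: 84000 × 0.8 = 67200.0
Step 4: Unaffected records sum: 732000
Step 5: Final sum = 67200.0 + 732000 = 799200.0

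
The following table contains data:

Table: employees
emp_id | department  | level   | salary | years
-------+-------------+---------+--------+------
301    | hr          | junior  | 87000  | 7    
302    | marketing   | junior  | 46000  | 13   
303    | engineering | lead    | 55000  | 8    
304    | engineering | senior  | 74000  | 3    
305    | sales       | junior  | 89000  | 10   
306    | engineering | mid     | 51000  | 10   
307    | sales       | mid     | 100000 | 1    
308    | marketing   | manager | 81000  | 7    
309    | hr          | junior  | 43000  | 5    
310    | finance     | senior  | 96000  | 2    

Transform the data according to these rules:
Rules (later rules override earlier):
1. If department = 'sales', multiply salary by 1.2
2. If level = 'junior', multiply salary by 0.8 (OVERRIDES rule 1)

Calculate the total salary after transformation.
689000.0

Step 1: Rule 2 takes priority for records with level = 'junior'
  - 4 records: 265000 × 0.8 = 212000.0
Step 2: Rule 1 applies to remaining records with department = 'sales'
  - 1 records: 100000 × 1.2 = 120000.0
Step 3: Other records unchanged: 357000
Step 4: Final sum = 212000.0 + 120000.0 + 357000 = 689000.0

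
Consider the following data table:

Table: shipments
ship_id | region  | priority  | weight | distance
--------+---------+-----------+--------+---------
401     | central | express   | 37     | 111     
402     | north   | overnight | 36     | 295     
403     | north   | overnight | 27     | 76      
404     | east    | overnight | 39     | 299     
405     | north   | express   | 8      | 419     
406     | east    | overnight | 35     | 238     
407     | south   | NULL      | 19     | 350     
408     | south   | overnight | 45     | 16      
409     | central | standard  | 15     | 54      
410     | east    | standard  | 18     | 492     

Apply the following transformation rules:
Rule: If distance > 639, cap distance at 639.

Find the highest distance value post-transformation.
492

Step 1: Original maximum distance = 492
Step 2: Check cap of 639 against maximum
Step 3: No records exceed the cap (max 492 <= cap 639), so no capping applies
Step 4: Maximum after transformation = 492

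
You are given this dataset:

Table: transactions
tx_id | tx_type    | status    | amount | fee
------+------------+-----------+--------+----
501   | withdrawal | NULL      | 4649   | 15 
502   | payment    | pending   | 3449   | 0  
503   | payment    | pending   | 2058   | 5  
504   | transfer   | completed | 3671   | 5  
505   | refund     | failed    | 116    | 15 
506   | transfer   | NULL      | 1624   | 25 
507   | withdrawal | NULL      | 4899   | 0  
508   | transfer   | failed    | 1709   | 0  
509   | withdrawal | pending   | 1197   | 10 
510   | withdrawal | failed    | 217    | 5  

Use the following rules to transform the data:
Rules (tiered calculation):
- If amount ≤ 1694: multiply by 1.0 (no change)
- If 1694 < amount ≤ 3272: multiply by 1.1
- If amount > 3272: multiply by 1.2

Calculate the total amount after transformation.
27299.3

Step 1: Tier 1 (amount ≤ 1694): 4 records, sum = 3154 × 1.0 = 3154.0
Step 2: Tier 2 (1694 < amount ≤ 3272): 2 records, sum = 3767 × 1.1 = 4143.7
Step 3: Tier 3 (amount > 3272): 4 records, sum = 16668 × 1.2 = 20001.6
Step 4: Final sum = 3154.0 + 4143.7 + 20001.6 = 27299.3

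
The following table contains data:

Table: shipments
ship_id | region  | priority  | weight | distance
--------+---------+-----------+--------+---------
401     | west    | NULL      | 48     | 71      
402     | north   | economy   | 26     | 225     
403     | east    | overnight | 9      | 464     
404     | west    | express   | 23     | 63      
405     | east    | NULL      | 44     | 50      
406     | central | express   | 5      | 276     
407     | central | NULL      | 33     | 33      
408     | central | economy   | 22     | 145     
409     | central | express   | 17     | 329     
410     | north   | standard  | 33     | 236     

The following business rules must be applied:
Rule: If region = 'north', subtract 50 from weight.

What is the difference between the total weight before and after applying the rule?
100

Step 1: Original sum of weight = 260
Step 2: 2 records have region = 'north'
Step 3: Each affected record changes by -50
Step 4: Total change = 2 × -50 = -100
Step 5: New sum = 260 + -100 = 160
Step 6: Difference = |160 - 260| = 100
        (Sum decreased by 100)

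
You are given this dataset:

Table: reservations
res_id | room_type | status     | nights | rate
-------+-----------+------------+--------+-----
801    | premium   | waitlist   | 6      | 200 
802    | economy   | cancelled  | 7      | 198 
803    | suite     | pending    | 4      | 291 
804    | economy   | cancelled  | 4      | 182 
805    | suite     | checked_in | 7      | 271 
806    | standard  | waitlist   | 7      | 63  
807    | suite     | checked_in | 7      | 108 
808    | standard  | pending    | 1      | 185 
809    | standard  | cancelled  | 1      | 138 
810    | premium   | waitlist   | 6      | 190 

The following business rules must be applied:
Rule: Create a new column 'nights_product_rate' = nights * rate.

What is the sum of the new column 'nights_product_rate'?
9035

Step 1: For each record, compute nights * rate
Example calculations:
  6 * 200 = 1200
  7 * 198 = 1386
  4 * 291 = 1164
  ...
Step 2: Sum all derived values
Step 3: Total = 9035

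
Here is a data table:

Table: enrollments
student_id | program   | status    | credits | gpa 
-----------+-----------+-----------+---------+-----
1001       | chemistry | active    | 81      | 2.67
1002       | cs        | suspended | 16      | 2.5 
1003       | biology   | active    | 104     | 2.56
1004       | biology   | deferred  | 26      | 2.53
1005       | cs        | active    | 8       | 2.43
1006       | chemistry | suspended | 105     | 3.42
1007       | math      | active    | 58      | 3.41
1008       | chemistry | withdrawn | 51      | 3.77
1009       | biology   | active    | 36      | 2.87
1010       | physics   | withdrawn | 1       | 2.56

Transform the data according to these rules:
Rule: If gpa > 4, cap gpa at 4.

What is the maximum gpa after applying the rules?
3.77

Step 1: Original maximum gpa = 3.77
Step 2: Check cap of 4 against maximum
Step 3: No records exceed the cap (max 3.77 <= cap 4), so no capping applies
Step 4: Maximum after transformation = 3.77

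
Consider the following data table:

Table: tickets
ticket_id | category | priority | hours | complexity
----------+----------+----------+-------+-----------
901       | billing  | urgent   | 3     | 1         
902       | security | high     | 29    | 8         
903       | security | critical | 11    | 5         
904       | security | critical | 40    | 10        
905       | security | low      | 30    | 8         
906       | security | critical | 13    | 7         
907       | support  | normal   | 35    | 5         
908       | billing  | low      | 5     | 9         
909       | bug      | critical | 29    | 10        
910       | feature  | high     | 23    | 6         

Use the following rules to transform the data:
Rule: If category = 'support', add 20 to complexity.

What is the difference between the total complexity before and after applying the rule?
20

Step 1: Original sum of complexity = 69
Step 2: 1 records have category = 'support'
Step 3: Each affected record changes by 20
Step 4: Total change = 1 × 20 = 20
Step 5: New sum = 69 + 20 = 89
Step 6: Difference = |89 - 69| = 20
        (Sum increased by 20)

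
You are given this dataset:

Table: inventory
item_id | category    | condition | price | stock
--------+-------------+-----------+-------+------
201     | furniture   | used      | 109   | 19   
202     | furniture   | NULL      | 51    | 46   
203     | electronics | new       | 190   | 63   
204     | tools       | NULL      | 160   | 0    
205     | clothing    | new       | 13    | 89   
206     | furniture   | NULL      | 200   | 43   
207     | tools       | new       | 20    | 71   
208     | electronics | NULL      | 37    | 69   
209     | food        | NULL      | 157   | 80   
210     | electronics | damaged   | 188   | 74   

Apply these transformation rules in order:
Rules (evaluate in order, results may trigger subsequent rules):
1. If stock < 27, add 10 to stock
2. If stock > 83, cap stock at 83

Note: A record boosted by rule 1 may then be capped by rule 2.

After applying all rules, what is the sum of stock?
568

Step 1: Apply rule 1 to records with stock < 27
  - 2 records get bonus of 10
  - Of these, 0 records then exceed 83 and get capped
Step 2: Apply rule 2 to records with stock > 83
  - 1 records (original) are capped
Step 3: Calculate final sum = 568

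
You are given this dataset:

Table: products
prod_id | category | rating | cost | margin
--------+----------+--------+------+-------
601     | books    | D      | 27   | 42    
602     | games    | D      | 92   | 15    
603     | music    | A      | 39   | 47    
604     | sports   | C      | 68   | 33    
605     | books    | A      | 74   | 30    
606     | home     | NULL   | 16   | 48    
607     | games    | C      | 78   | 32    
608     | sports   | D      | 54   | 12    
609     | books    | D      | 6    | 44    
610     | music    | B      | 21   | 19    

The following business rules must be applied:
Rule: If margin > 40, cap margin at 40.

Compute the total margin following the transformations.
301

Step 1: 4 records have margin > 40
Step 2: These records originally summed to 181
Step 3: After capping: 4 × 40 = 160
Step 4: Unaffected records sum: 141
Step 5: Final sum = 160 + 141 = 301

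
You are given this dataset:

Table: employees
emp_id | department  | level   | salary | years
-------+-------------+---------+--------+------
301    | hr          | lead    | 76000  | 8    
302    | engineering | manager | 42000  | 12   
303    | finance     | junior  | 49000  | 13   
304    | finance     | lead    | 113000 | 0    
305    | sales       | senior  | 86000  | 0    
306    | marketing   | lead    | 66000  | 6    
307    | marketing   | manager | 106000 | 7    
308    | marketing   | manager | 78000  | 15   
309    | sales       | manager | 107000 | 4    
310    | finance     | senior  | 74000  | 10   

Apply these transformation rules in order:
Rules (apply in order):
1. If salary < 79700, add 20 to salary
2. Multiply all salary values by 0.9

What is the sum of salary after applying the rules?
717408.0

Step 1: Apply Rule 1 - Add 20 to records with salary < 79700
  - 6 records affected: 385000 + (6 × 20) = 385120
  - Unaffected records: 412000
  - Sum after Rule 1: 797120
Step 2: Apply Rule 2 - Multiply all by 0.9
  - 797120 × 0.9 = 717408.0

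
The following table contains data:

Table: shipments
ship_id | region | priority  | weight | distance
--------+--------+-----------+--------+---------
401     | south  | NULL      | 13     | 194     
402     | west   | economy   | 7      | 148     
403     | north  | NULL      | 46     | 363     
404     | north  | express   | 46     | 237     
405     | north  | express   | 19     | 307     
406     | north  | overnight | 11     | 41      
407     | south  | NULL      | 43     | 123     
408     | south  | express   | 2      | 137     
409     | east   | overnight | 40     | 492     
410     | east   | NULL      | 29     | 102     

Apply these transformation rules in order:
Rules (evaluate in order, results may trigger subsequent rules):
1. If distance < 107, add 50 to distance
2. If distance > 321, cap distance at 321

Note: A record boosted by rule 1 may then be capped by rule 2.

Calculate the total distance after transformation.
2031

Step 1: Apply rule 1 to records with distance < 107
  - 2 records get bonus of 50
  - Of these, 0 records then exceed 321 and get capped
Step 2: Apply rule 2 to records with distance > 321
  - 2 records (original) are capped
Step 3: Calculate final sum = 2031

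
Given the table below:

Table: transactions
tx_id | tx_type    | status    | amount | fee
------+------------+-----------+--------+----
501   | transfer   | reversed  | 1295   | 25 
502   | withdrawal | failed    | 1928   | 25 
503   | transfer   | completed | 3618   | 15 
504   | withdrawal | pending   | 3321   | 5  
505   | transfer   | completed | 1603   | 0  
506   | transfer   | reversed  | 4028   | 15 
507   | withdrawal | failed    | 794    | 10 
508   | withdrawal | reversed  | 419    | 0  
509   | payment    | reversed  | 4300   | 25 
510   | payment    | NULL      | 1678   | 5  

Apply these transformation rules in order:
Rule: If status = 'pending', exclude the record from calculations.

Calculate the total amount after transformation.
19663

Step 1: Identify records where status = 'pending'
Step 2: The excluded records sum to 3321
Step 3: Original total amount = 22984
Step 4: Remaining total = 22984 - 3321 = 19663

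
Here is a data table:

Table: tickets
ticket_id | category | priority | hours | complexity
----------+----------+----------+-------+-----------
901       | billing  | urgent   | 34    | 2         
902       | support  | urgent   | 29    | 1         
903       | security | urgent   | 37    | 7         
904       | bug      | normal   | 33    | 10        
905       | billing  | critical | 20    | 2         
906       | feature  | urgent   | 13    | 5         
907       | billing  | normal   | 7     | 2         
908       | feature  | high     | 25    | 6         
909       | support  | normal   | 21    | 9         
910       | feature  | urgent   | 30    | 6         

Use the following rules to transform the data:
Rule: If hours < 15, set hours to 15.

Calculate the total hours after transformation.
259

Step 1: 2 records have hours < 15
Step 2: These records originally summed to 20
Step 3: After setting to minimum: 2 × 15 = 30
Step 4: Unaffected records sum: 229
Step 5: Final sum = 30 + 229 = 259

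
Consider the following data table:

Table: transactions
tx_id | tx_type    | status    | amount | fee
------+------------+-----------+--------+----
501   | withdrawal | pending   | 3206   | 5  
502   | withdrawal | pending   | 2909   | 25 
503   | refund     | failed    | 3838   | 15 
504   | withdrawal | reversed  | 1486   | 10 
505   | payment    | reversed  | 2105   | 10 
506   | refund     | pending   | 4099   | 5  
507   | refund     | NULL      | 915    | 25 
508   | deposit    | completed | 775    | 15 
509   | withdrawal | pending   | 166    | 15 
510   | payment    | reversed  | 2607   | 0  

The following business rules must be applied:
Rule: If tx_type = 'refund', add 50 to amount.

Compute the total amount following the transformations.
22256

Step 1: Count records where tx_type = 'refund': 3
Step 2: Total bonus added: 3 × 50 = 150
Step 3: Original sum of amount: 22106
Step 4: Final sum = 22106 + 150 = 22256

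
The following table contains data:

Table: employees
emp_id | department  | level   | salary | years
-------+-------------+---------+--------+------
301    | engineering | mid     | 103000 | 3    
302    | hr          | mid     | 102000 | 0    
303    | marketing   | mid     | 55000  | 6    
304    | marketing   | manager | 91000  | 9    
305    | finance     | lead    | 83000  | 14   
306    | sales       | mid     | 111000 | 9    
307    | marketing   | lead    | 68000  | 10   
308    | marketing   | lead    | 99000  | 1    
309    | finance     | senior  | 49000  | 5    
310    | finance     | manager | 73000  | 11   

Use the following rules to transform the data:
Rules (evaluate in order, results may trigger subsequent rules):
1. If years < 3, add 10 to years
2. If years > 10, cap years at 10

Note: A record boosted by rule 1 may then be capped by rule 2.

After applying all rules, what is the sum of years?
82

Step 1: Apply rule 1 to records with years < 3
  - 2 records get bonus of 10
  - Of these, 1 records then exceed 10 and get capped
Step 2: Apply rule 2 to records with years > 10
  - 2 records (original) are capped
Step 3: Calculate final sum = 82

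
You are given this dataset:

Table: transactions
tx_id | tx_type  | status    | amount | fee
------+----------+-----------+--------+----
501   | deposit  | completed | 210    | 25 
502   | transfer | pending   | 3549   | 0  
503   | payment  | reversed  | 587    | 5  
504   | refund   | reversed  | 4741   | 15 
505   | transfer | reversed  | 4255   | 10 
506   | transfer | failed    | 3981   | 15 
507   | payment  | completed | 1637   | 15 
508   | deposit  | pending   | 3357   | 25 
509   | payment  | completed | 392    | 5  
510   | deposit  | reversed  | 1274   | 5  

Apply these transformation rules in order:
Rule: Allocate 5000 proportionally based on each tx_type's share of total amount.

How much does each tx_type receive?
deposit: 1009.26, payment: 545.39, refund: 988.41, transfer: 2456.95

Step 1: Calculate total amount = 23983
Step 2: Calculate each tx_type's proportion:
  deposit: 4841/23983 = 20.19% → 1009.26
  payment: 2616/23983 = 10.91% → 545.39
  refund: 4741/23983 = 19.77% → 988.41
  transfer: 11785/23983 = 49.14% → 2456.95
Step 3: Verify: sum of allocations ≈ 5000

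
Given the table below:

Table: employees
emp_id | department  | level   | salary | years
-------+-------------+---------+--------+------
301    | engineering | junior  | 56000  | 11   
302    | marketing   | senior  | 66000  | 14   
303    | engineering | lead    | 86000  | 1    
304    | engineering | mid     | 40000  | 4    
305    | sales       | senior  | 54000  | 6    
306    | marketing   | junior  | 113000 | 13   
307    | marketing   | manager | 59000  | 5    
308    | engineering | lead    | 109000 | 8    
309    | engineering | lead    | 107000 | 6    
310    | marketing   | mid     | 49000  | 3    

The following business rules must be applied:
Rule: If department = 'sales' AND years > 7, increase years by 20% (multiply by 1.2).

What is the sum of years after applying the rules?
71

Step 1: Find records where department = 'sales' AND years > 7
Step 2: 0 records match, summing to 0
Step 3: After multiplier: 0 × 1.2 = 0.0
Step 4: Unaffected records sum: 71
Step 5: Final sum = 0.0 + 71 = 71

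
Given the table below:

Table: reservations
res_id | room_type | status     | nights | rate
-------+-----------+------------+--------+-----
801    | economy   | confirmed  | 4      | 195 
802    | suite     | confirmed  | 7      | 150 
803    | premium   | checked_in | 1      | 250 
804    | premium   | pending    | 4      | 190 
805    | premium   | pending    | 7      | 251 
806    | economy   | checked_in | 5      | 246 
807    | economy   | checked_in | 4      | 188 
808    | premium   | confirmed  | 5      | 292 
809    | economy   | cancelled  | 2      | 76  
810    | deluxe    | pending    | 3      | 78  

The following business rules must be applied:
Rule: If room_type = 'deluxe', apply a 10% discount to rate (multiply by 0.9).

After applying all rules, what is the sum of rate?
1908.2

Step 1: Records with room_type = 'deluxe' have total rate = 78
Step 2: Apply multiplier: 78 × 0.9 = 70.2
Step 3: Other records total: 1838
Step 4: Final sum = 70.2 + 1838 = 1908.2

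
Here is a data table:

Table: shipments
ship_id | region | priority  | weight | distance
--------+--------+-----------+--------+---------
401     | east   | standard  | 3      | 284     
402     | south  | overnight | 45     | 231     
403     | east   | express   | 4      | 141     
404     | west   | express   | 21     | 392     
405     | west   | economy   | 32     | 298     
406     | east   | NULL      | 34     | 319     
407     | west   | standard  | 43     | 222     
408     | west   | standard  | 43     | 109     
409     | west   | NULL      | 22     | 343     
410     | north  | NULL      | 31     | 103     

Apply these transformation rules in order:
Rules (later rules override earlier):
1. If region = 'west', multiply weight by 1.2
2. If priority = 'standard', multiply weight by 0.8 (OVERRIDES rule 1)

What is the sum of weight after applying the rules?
275.2

Step 1: Rule 2 takes priority for records with priority = 'standard'
  - 3 records: 89 × 0.8 = 71.2
Step 2: Rule 1 applies to remaining records with region = 'west'
  - 3 records: 75 × 1.2 = 90.0
Step 3: Other records unchanged: 114
Step 4: Final sum = 71.2 + 90.0 + 114 = 275.2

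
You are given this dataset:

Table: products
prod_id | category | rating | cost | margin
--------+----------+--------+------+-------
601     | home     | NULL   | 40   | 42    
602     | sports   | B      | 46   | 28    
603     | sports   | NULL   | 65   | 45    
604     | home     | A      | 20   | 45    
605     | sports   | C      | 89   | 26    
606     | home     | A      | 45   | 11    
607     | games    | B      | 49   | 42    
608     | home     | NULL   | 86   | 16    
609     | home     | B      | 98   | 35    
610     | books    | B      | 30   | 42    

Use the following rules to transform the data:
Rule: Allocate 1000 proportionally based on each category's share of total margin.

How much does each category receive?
books: 126.51, games: 126.51, home: 448.8, sports: 298.19

Step 1: Calculate total margin = 332
Step 2: Calculate each category's proportion:
  books: 42/332 = 12.65% → 126.51
  games: 42/332 = 12.65% → 126.51
  home: 149/332 = 44.88% → 448.8
  sports: 99/332 = 29.82% → 298.19
Step 3: Verify: sum of allocations ≈ 1000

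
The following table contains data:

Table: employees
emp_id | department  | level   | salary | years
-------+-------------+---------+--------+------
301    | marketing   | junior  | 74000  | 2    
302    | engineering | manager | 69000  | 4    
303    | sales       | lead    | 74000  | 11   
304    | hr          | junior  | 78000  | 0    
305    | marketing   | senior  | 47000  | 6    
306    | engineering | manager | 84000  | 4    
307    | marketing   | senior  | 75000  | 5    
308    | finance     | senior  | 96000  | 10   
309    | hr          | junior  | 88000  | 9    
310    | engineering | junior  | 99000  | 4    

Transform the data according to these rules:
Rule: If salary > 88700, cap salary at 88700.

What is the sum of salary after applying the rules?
766400

Step 1: 2 records have salary > 88700
Step 2: These records originally summed to 195000
Step 3: After capping: 2 × 88700 = 177400
Step 4: Unaffected records sum: 589000
Step 5: Final sum = 177400 + 589000 = 766400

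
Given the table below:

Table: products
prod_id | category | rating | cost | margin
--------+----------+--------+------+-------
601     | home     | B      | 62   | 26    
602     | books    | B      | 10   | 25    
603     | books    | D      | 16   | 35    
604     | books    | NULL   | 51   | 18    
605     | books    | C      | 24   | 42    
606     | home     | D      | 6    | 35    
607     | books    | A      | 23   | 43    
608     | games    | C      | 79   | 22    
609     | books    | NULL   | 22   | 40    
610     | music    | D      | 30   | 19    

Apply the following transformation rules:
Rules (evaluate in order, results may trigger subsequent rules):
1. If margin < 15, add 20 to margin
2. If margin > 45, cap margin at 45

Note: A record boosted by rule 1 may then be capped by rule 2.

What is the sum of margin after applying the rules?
305

Step 1: Apply rule 1 to records with margin < 15
  - 0 records get bonus of 20
  - Of these, 0 records then exceed 45 and get capped
Step 2: Apply rule 2 to records with margin > 45
  - 0 records (original) are capped
Step 3: Calculate final sum = 305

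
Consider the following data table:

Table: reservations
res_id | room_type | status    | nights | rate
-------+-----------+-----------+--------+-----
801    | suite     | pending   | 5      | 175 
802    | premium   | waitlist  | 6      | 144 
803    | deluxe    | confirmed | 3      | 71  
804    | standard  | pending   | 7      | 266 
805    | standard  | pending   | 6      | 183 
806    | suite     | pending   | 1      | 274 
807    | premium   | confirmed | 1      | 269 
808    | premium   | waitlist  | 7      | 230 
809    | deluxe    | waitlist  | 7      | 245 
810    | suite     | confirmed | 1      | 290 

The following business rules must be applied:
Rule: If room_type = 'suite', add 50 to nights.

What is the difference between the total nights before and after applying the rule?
150

Step 1: Original sum of nights = 44
Step 2: 3 records have room_type = 'suite'
Step 3: Each affected record changes by 50
Step 4: Total change = 3 × 50 = 150
Step 5: New sum = 44 + 150 = 194
Step 6: Difference = |194 - 44| = 150
        (Sum increased by 150)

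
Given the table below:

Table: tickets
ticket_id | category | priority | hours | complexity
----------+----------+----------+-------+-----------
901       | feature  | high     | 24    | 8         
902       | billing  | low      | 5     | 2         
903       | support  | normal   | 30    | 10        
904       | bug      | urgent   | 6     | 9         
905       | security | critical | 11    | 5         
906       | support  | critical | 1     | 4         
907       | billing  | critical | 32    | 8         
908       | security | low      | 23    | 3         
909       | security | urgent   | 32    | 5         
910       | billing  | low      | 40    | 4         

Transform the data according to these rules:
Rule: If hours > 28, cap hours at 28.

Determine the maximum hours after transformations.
28

Step 1: Original maximum hours = 40
Step 2: Apply cap at 28
Step 3: 4 records had hours > 28 and were capped
Step 4: Maximum after transformation = 28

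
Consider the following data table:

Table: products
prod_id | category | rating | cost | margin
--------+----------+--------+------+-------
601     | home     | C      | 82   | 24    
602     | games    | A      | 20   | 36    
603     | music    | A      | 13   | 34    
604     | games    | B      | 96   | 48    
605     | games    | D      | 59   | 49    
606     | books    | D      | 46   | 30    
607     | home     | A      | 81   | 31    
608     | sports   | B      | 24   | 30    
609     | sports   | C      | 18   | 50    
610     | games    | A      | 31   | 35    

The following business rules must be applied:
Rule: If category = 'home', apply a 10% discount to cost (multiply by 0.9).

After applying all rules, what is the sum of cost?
453.7

Step 1: Records with category = 'home' have total cost = 163
Step 2: Apply multiplier: 163 × 0.9 = 146.7
Step 3: Other records total: 307
Step 4: Final sum = 146.7 + 307 = 453.7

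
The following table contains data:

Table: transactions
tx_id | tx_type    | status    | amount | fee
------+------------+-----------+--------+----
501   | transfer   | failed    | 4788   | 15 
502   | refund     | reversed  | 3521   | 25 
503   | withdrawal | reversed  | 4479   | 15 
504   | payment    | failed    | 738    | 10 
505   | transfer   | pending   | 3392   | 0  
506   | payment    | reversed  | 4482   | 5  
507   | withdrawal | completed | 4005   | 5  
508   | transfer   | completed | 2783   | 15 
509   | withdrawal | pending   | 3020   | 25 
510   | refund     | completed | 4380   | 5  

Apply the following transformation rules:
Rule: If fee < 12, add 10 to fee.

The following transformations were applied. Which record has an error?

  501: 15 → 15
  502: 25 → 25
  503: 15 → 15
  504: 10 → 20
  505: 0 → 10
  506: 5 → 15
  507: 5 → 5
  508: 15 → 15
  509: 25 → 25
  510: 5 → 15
Record 507 has an error. The correct transformed value should be 15, not 5.

Step 1: Check each record against the rule
Step 2: Record 507 has fee = 5
Step 3: Since 5 < 12, the bonus should have been applied
Step 4: Correct value = 15, but claimed value = 5
Conclusion: Record 507 has the error.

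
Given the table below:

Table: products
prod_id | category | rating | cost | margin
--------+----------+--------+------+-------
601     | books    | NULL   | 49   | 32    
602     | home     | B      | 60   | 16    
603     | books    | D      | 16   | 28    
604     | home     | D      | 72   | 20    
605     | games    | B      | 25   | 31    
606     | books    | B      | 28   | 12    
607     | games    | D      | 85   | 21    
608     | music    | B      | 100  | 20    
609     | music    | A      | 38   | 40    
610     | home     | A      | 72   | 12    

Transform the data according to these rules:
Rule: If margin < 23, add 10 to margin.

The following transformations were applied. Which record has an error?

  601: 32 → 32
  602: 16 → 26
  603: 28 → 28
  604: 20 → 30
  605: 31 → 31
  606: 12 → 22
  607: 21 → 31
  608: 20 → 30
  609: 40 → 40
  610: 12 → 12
Record 610 has an error. The correct transformed value should be 22, not 12.

Step 1: Check each record against the rule
Step 2: Record 610 has margin = 12
Step 3: Since 12 < 23, the bonus should have been applied
Step 4: Correct value = 22, but claimed value = 12
Conclusion: Record 610 has the error.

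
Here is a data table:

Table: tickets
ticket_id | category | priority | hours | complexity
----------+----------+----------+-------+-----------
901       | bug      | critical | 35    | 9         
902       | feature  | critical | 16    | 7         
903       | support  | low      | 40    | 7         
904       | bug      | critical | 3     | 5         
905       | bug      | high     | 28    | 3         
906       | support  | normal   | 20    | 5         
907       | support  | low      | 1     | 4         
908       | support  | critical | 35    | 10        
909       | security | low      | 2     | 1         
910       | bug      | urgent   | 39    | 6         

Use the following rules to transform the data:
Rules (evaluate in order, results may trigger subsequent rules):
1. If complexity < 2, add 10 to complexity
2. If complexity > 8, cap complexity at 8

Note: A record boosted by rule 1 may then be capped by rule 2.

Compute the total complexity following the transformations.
61

Step 1: Apply rule 1 to records with complexity < 2
  - 1 records get bonus of 10
  - Of these, 1 records then exceed 8 and get capped
Step 2: Apply rule 2 to records with complexity > 8
  - 2 records (original) are capped
Step 3: Calculate final sum = 61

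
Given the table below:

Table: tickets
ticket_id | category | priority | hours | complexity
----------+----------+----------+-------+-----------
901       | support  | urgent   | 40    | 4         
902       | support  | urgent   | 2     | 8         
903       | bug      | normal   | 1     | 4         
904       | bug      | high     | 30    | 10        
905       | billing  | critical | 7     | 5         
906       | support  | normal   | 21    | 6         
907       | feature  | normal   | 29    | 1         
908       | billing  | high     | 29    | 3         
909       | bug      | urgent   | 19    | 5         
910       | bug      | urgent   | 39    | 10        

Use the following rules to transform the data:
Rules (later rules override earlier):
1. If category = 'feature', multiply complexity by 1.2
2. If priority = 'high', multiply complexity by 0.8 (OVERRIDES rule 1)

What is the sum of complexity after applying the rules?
53.6

Step 1: Rule 2 takes priority for records with priority = 'high'
  - 2 records: 13 × 0.8 = 10.4
Step 2: Rule 1 applies to remaining records with category = 'feature'
  - 1 records: 1 × 1.2 = 1.2
Step 3: Other records unchanged: 42
Step 4: Final sum = 10.4 + 1.2 + 42 = 53.6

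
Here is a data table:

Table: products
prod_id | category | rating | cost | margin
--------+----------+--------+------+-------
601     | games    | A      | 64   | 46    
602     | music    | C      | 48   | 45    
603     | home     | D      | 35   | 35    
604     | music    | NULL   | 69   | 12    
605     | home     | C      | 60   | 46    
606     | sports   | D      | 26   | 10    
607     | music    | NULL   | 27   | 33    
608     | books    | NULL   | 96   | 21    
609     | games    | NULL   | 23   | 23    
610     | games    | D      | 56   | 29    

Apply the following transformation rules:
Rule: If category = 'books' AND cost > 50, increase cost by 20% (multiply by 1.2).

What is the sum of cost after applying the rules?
523.2

Step 1: Find records where category = 'books' AND cost > 50
Step 2: 1 records match, summing to 96
Step 3: After multiplier: 96 × 1.2 = 115.2
Step 4: Unaffected records sum: 408
Step 5: Final sum = 115.2 + 408 = 523.2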